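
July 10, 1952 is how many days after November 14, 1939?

Nov 14, 1939 → Nov 14, 1940: 366 days (Feb 29, 1940 is in that span).
Nov 14, 1940 → Nov 14, 1941: 365 days.
Nov 14, 1941 → Nov 14, 1942: 365 days.
Nov 14, 1942 → Nov 14, 1943: 365 days.
Nov 14, 1943 → Nov 14, 1944: 366 days (Feb 29, 1944 is in that span).
Nov 14, 1944 → Nov 14, 1945: 365 days.
Nov 14, 1945 → Nov 14, 1946: 365 days.
Nov 14, 1946 → Nov 14, 1947: 365 days.
Nov 14, 1947 → Nov 14, 1948: 366 days (Feb 29, 1948 is in that span).
Nov 14, 1948 → Nov 14, 1949: 365 days.
Nov 14, 1949 → Nov 14, 1950: 365 days.
Nov 14, 1950 → Nov 14, 1951: 365 days.
Nov 14, 1951 → Dec 14, 1951: 30 days (November has 30).
Dec 14, 1951 → Jan 14, 1952: 31 days (December has 31).
Jan 14, 1952 → Feb 14, 1952: 31 days (January has 31).
Feb 14, 1952 → Mar 14, 1952: 29 days (February has 29).
Mar 14, 1952 → Apr 14, 1952: 31 days (March has 31).
Apr 14, 1952 → May 14, 1952: 30 days (April has 30).
May 14, 1952 → Jun 14, 1952: 31 days (May has 31).
Jun 14, 1952 → Jul 10, 1952: 26 days.
Total: 4622 days.

4622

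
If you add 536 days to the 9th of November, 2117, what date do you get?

+365 (one year) → Nov 9, 2118 (171 left).
Nov has 30 days: +22 → Dec 1, 2118 (149 left).
Dec has 31 days: +31 → Jan 1, 2119 (118 left).
Jan has 31 days: +31 → Feb 1, 2119 (87 left).
Feb has 28 days: +28 → Mar 1, 2119 (59 left).
Mar has 31 days: +31 → Apr 1, 2119 (28 left).
+28 → Apr 29, 2119.

April 29, 2119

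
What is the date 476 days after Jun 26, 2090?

October 15, 2091

+365 (one year) → Jun 26, 2091 (111 left).
Jun has 30 days: +5 → Jul 1, 2091 (106 left).
Jul has 31 days: +31 → Aug 1, 2091 (75 left).
Aug has 31 days: +31 → Sep 1, 2091 (44 left).
Sep has 30 days: +30 → Oct 1, 2091 (14 left).
+14 → Oct 15, 2091.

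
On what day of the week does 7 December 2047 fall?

January 1, 2047 is a Tuesday.
Jan 1, 2047 → Feb 1, 2047: 31 days (January has 31).
Feb 1, 2047 → Mar 1, 2047: 28 days (February has 28).
Mar 1, 2047 → Apr 1, 2047: 31 days (March has 31).
Apr 1, 2047 → May 1, 2047: 30 days (April has 30).
May 1, 2047 → Jun 1, 2047: 31 days (May has 31).
Jun 1, 2047 → Jul 1, 2047: 30 days (June has 30).
Jul 1, 2047 → Aug 1, 2047: 31 days (July has 31).
Aug 1, 2047 → Sep 1, 2047: 31 days (August has 31).
Sep 1, 2047 → Oct 1, 2047: 30 days (September has 30).
Oct 1, 2047 → Nov 1, 2047: 31 days (October has 31).
Nov 1, 2047 → Dec 1, 2047: 30 days (November has 30).
Dec 1, 2047 → Dec 7, 2047: 6 days.
Total: 340 days.
340 mod 7 = 4, so Tuesday + 4 = Saturday.

Saturday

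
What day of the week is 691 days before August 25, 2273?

Aug 25, 2273 is a Monday.
691 mod 7 = 5, so 691 days before a Monday is Monday − 5 = Wednesday.

Wednesday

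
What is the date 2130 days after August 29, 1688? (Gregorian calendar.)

+365 (one year) → Aug 29, 1689 (1765 left).
+365 (one year) → Aug 29, 1690 (1400 left).
+365 (one year) → Aug 29, 1691 (1035 left).
+366 (one year; includes Feb 29, 1692) → Aug 29, 1692 (669 left).
+365 (one year) → Aug 29, 1693 (304 left).
Aug has 31 days: +3 → Sep 1, 1693 (301 left).
Sep has 30 days: +30 → Oct 1, 1693 (271 left).
Oct has 31 days: +31 → Nov 1, 1693 (240 left).
Nov has 30 days: +30 → Dec 1, 1693 (210 left).
Dec has 31 days: +31 → Jan 1, 1694 (179 left).
Jan has 31 days: +31 → Feb 1, 1694 (148 left).
Feb has 28 days: +28 → Mar 1, 1694 (120 left).
Mar has 31 days: +31 → Apr 1, 1694 (89 left).
Apr has 30 days: +30 → May 1, 1694 (59 left).
May has 31 days: +31 → Jun 1, 1694 (28 left).
+28 → Jun 29, 1694.

June 29, 1694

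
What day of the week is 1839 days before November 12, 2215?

Nov 12, 2215 is a Sunday.
1839 mod 7 = 5, so 1839 days before a Sunday is Sunday − 5 = Tuesday.

Tuesday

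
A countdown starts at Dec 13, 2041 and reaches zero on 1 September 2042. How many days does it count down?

262

Dec 13, 2041 → Jan 13, 2042: 31 days (December has 31).
Jan 13, 2042 → Feb 13, 2042: 31 days (January has 31).
Feb 13, 2042 → Mar 13, 2042: 28 days (February has 28).
Mar 13, 2042 → Apr 13, 2042: 31 days (March has 31).
Apr 13, 2042 → May 13, 2042: 30 days (April has 30).
May 13, 2042 → Jun 13, 2042: 31 days (May has 31).
Jun 13, 2042 → Jul 13, 2042: 30 days (June has 30).
Jul 13, 2042 → Aug 13, 2042: 31 days (July has 31).
Aug 13, 2042 → Sep 1, 2042: 19 days.
Total: 262 days.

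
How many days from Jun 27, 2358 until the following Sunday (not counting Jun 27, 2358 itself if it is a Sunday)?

2

Jun 27, 2358 is a Friday.
From Friday to the next Sunday is 2 days.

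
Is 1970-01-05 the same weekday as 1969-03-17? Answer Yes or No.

Yes

From Mar 17, 1969 to Jan 5, 1970 is 294 days.
294 mod 7 = 0, so they are the same weekday.
(Mar 17, 1969 is a Monday; Jan 5, 1970 is a Monday.)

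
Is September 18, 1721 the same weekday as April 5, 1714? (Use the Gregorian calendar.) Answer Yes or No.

Yes

From Apr 5, 1714 to Sep 18, 1721 is 2723 days.
2723 mod 7 = 0, so they are the same weekday.
(Apr 5, 1714 is a Thursday; Sep 18, 1721 is a Thursday.)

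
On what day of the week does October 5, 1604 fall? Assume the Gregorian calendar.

Doomsday rule: the anchor day for the 1600s is Tuesday. For year 04: 4÷12 = 0 r 4, and 4÷4 = 1, so 0+4+1 = 5.
Tuesday + 5 ≡ Sunday — that's 1604's doomsday.
In October the doomsday date is Oct 10.
Oct 5 is 5 days before Oct 10; 5 mod 7 = 5, so Sunday − 5 = Tuesday.

Tuesday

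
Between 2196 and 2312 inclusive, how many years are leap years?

28

Multiples of 4 in [2196,2312]: 30.
Of those, multiples of 100: 2 (not leap unless ÷400).
Multiples of 400: 0.
Leap years = 30 − 2 + 0 = 28.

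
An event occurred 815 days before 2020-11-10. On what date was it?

August 18, 2018

−366 (one year; includes Feb 29, 2020) → Nov 10, 2019 (449 left).
−365 (one year) → Nov 10, 2018 (84 left).
−10 → Oct 31, 2018 (end of Oct, 31 days; 74 left).
−31 → Sep 30, 2018 (end of Sep, 30 days; 43 left).
−30 → Aug 31, 2018 (end of Aug, 31 days; 13 left).
−13 → Aug 18, 2018.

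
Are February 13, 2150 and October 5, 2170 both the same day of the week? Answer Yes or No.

From Feb 13, 2150 to Oct 5, 2170 is 7539 days.
7539 mod 7 = 0, so they are the same weekday.
(Feb 13, 2150 is a Friday; Oct 5, 2170 is a Friday.)

Yes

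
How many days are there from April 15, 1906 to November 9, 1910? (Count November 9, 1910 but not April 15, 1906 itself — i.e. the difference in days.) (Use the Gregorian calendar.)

Apr 15, 1906 → Apr 15, 1907: 365 days.
Apr 15, 1907 → Apr 15, 1908: 366 days (Feb 29, 1908 is in that span).
Apr 15, 1908 → Apr 15, 1909: 365 days.
Apr 15, 1909 → Apr 15, 1910: 365 days.
Apr 15, 1910 → May 15, 1910: 30 days (April has 30).
May 15, 1910 → Jun 15, 1910: 31 days (May has 31).
Jun 15, 1910 → Jul 15, 1910: 30 days (June has 30).
Jul 15, 1910 → Aug 15, 1910: 31 days (July has 31).
Aug 15, 1910 → Sep 15, 1910: 31 days (August has 31).
Sep 15, 1910 → Oct 15, 1910: 30 days (September has 30).
Oct 15, 1910 → Nov 9, 1910: 25 days.
Total: 1669 days.

1669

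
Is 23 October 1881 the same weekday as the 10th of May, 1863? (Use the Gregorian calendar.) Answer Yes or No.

Yes

From May 10, 1863 to Oct 23, 1881 is 6741 days.
6741 mod 7 = 0, so they are the same weekday.
(May 10, 1863 is a Sunday; Oct 23, 1881 is a Sunday.)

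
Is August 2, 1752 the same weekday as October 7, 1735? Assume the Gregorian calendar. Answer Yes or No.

No

From Oct 7, 1735 to Aug 2, 1752 is 6144 days.
6144 mod 7 = 5, so they are different weekdays.
(Oct 7, 1735 is a Friday; Aug 2, 1752 is a Wednesday.)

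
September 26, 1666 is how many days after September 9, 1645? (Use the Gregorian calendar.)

Sep 9, 1645 → Sep 9, 1646: 365 days.
Sep 9, 1646 → Sep 9, 1647: 365 days.
Sep 9, 1647 → Sep 9, 1648: 366 days (Feb 29, 1648 is in that span).
Sep 9, 1648 → Sep 9, 1649: 365 days.
Sep 9, 1649 → Sep 9, 1650: 365 days.
Sep 9, 1650 → Sep 9, 1651: 365 days.
Sep 9, 1651 → Sep 9, 1652: 366 days (Feb 29, 1652 is in that span).
Sep 9, 1652 → Sep 9, 1653: 365 days.
Sep 9, 1653 → Sep 9, 1654: 365 days.
Sep 9, 1654 → Sep 9, 1655: 365 days.
Sep 9, 1655 → Sep 9, 1656: 366 days (Feb 29, 1656 is in that span).
Sep 9, 1656 → Sep 9, 1657: 365 days.
Sep 9, 1657 → Sep 9, 1658: 365 days.
Sep 9, 1658 → Sep 9, 1659: 365 days.
Sep 9, 1659 → Sep 9, 1660: 366 days (Feb 29, 1660 is in that span).
Sep 9, 1660 → Sep 9, 1661: 365 days.
Sep 9, 1661 → Sep 9, 1662: 365 days.
Sep 9, 1662 → Sep 9, 1663: 365 days.
Sep 9, 1663 → Sep 9, 1664: 366 days (Feb 29, 1664 is in that span).
Sep 9, 1664 → Sep 9, 1665: 365 days.
Sep 9, 1665 → Oct 9, 1665: 30 days (September has 30).
Oct 9, 1665 → Nov 9, 1665: 31 days (October has 31).
Nov 9, 1665 → Dec 9, 1665: 30 days (November has 30).
Dec 9, 1665 → Jan 9, 1666: 31 days (December has 31).
Jan 9, 1666 → Feb 9, 1666: 31 days (January has 31).
Feb 9, 1666 → Mar 9, 1666: 28 days (February has 28).
Mar 9, 1666 → Apr 9, 1666: 31 days (March has 31).
Apr 9, 1666 → May 9, 1666: 30 days (April has 30).
May 9, 1666 → Jun 9, 1666: 31 days (May has 31).
Jun 9, 1666 → Jul 9, 1666: 30 days (June has 30).
Jul 9, 1666 → Aug 9, 1666: 31 days (July has 31).
Aug 9, 1666 → Sep 9, 1666: 31 days (August has 31).
Sep 9, 1666 → Sep 26, 1666: 17 days.
Total: 7687 days.

7687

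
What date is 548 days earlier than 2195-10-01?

−365 (one year) → Oct 1, 2194 (183 left).
−1 → Sep 30, 2194 (end of Sep, 30 days; 182 left).
−30 → Aug 31, 2194 (end of Aug, 31 days; 152 left).
−31 → Jul 31, 2194 (end of Jul, 31 days; 121 left).
−31 → Jun 30, 2194 (end of Jun, 30 days; 90 left).
−30 → May 31, 2194 (end of May, 31 days; 60 left).
−31 → Apr 30, 2194 (end of Apr, 30 days; 29 left).
−29 → Apr 1, 2194.

April 1, 2194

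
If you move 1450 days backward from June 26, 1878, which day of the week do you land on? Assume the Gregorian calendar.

Tuesday

First find the weekday of Jun 26, 1878. Doomsday rule: the anchor day for the 1800s is Friday. For year 78: 78÷12 = 6 r 6, and 6÷4 = 1, so 6+6+1 = 13.
Friday + 13 ≡ Thursday — that's 1878's doomsday.
In June the doomsday date is Jun 6.
Jun 26 is 20 days after Jun 6; 20 mod 7 = 6, so Thursday + 6 = Wednesday.
1450 mod 7 = 1, so 1450 days before a Wednesday is Wednesday − 1 = Tuesday.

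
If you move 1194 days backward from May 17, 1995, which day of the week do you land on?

Saturday

May 17, 1995 is a Wednesday.
1194 mod 7 = 4, so 1194 days before a Wednesday is Wednesday − 4 = Saturday.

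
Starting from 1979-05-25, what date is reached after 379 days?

May has 31 days: +7 → Jun 1, 1979 (372 left).
Jun has 30 days: +30 → Jul 1, 1979 (342 left).
Jul has 31 days: +31 → Aug 1, 1979 (311 left).
Aug has 31 days: +31 → Sep 1, 1979 (280 left).
Sep has 30 days: +30 → Oct 1, 1979 (250 left).
Oct has 31 days: +31 → Nov 1, 1979 (219 left).
Nov has 30 days: +30 → Dec 1, 1979 (189 left).
Dec has 31 days: +31 → Jan 1, 1980 (158 left).
Jan has 31 days: +31 → Feb 1, 1980 (127 left).
Feb has 29 days: +29 → Mar 1, 1980 (98 left).
Mar has 31 days: +31 → Apr 1, 1980 (67 left).
Apr has 30 days: +30 → May 1, 1980 (37 left).
May has 31 days: +31 → Jun 1, 1980 (6 left).
+6 → Jun 7, 1980.

June 7, 1980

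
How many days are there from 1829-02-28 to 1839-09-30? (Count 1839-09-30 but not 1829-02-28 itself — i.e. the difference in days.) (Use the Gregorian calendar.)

3866

Feb 28, 1829 → Feb 28, 1830: 365 days.
Feb 28, 1830 → Feb 28, 1831: 365 days.
Feb 28, 1831 → Feb 28, 1832: 365 days.
Feb 28, 1832 → Feb 28, 1833: 366 days (Feb 29, 1832 is in that span).
Feb 28, 1833 → Feb 28, 1834: 365 days.
Feb 28, 1834 → Feb 28, 1835: 365 days.
Feb 28, 1835 → Feb 28, 1836: 365 days.
Feb 28, 1836 → Feb 28, 1837: 366 days (Feb 29, 1836 is in that span).
Feb 28, 1837 → Feb 28, 1838: 365 days.
Feb 28, 1838 → Feb 28, 1839: 365 days.
Feb 28, 1839 → Mar 28, 1839: 28 days (February has 28).
Mar 28, 1839 → Apr 28, 1839: 31 days (March has 31).
Apr 28, 1839 → May 28, 1839: 30 days (April has 30).
May 28, 1839 → Jun 28, 1839: 31 days (May has 31).
Jun 28, 1839 → Jul 28, 1839: 30 days (June has 30).
Jul 28, 1839 → Aug 28, 1839: 31 days (July has 31).
Aug 28, 1839 → Sep 28, 1839: 31 days (August has 31).
Sep 28, 1839 → Sep 30, 1839: 2 days.
Total: 3866 days.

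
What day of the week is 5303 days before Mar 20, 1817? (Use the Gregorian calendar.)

Sunday

First find the weekday of Mar 20, 1817. Doomsday rule: the anchor day for the 1800s is Friday. For year 17: 17÷12 = 1 r 5, and 5÷4 = 1, so 1+5+1 = 7.
Friday + 7 ≡ Friday — that's 1817's doomsday.
In March the doomsday date is Mar 14.
Mar 20 is 6 days after Mar 14; 6 mod 7 = 6, so Friday + 6 = Thursday.
5303 mod 7 = 4, so 5303 days before a Thursday is Thursday − 4 = Sunday.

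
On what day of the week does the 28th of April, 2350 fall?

Doomsday rule: the anchor day for the 2300s is Wednesday. For year 50: 50÷12 = 4 r 2, and 2÷4 = 0, so 4+2+0 = 6.
Wednesday + 6 ≡ Tuesday — that's 2350's doomsday.
In April the doomsday date is Apr 4.
Apr 28 is 24 days after Apr 4; 24 mod 7 = 3, so Tuesday + 3 = Friday.

Friday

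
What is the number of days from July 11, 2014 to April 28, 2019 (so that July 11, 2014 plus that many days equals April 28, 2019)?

1752

Jul 11, 2014 → Jul 11, 2015: 365 days.
Jul 11, 2015 → Jul 11, 2016: 366 days (Feb 29, 2016 is in that span).
Jul 11, 2016 → Jul 11, 2017: 365 days.
Jul 11, 2017 → Jul 11, 2018: 365 days.
Jul 11, 2018 → Aug 11, 2018: 31 days (July has 31).
Aug 11, 2018 → Sep 11, 2018: 31 days (August has 31).
Sep 11, 2018 → Oct 11, 2018: 30 days (September has 30).
Oct 11, 2018 → Nov 11, 2018: 31 days (October has 31).
Nov 11, 2018 → Dec 11, 2018: 30 days (November has 30).
Dec 11, 2018 → Jan 11, 2019: 31 days (December has 31).
Jan 11, 2019 → Feb 11, 2019: 31 days (January has 31).
Feb 11, 2019 → Mar 11, 2019: 28 days (February has 28).
Mar 11, 2019 → Apr 11, 2019: 31 days (March has 31).
Apr 11, 2019 → Apr 28, 2019: 17 days.
Total: 1752 days.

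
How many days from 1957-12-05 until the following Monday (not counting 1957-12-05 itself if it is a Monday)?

Dec 5, 1957 is a Thursday.
From Thursday to the next Monday is 4 days.

4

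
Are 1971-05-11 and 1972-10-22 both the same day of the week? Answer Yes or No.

No

From May 11, 1971 to Oct 22, 1972 is 530 days.
530 mod 7 = 5, so they are different weekdays.
(May 11, 1971 is a Tuesday; Oct 22, 1972 is a Sunday.)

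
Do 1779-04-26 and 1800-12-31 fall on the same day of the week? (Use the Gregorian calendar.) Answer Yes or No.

No

From Apr 26, 1779 to Dec 31, 1800 is 7919 days.
7919 mod 7 = 2, so they are different weekdays.
(Apr 26, 1779 is a Monday; Dec 31, 1800 is a Wednesday.)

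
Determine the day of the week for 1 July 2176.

Monday

Doomsday rule: the anchor day for the 2100s is Sunday. For year 76: 76÷12 = 6 r 4, and 4÷4 = 1, so 6+4+1 = 11.
Sunday + 11 ≡ Thursday — that's 2176's doomsday.
In July the doomsday date is Jul 11.
Jul 1 is 10 days before Jul 11; 10 mod 7 = 3, so Thursday − 3 = Monday.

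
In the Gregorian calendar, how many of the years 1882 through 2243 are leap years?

87

Multiples of 4 in [1882,2243]: 90.
Of those, multiples of 100: 4 (not leap unless ÷400).
Multiples of 400: 1.
Leap years = 90 − 4 + 1 = 87.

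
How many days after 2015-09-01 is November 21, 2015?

Sep 1, 2015 → Oct 1, 2015: 30 days (September has 30).
Oct 1, 2015 → Nov 1, 2015: 31 days (October has 31).
Nov 1, 2015 → Nov 21, 2015: 20 days.
Total: 81 days.

81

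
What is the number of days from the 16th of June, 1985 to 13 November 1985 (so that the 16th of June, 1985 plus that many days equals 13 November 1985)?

Jun 16, 1985 → Jul 16, 1985: 30 days (June has 30).
Jul 16, 1985 → Aug 16, 1985: 31 days (July has 31).
Aug 16, 1985 → Sep 16, 1985: 31 days (August has 31).
Sep 16, 1985 → Oct 16, 1985: 30 days (September has 30).
Oct 16, 1985 → Nov 13, 1985: 28 days.
Total: 150 days.

150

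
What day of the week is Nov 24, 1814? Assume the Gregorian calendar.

Thursday

Doomsday rule: the anchor day for the 1800s is Friday. For year 14: 14÷12 = 1 r 2, and 2÷4 = 0, so 1+2+0 = 3.
Friday + 3 ≡ Monday — that's 1814's doomsday.
In November the doomsday date is Nov 7.
Nov 24 is 17 days after Nov 7; 17 mod 7 = 3, so Monday + 3 = Thursday.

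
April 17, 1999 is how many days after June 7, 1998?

314

Jun 7, 1998 → Jul 7, 1998: 30 days (June has 30).
Jul 7, 1998 → Aug 7, 1998: 31 days (July has 31).
Aug 7, 1998 → Sep 7, 1998: 31 days (August has 31).
Sep 7, 1998 → Oct 7, 1998: 30 days (September has 30).
Oct 7, 1998 → Nov 7, 1998: 31 days (October has 31).
Nov 7, 1998 → Dec 7, 1998: 30 days (November has 30).
Dec 7, 1998 → Jan 7, 1999: 31 days (December has 31).
Jan 7, 1999 → Feb 7, 1999: 31 days (January has 31).
Feb 7, 1999 → Mar 7, 1999: 28 days (February has 28).
Mar 7, 1999 → Apr 7, 1999: 31 days (March has 31).
Apr 7, 1999 → Apr 17, 1999: 10 days.
Total: 314 days.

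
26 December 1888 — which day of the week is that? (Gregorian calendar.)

Doomsday rule: the anchor day for the 1800s is Friday. For year 88: 88÷12 = 7 r 4, and 4÷4 = 1, so 7+4+1 = 12.
Friday + 12 ≡ Wednesday — that's 1888's doomsday.
In December the doomsday date is Dec 12.
Dec 26 is 14 days after Dec 12; 14 mod 7 = 0, so Wednesday + 0 = Wednesday.

Wednesday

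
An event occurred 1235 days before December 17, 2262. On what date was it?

July 31, 2259

−365 (one year) → Dec 17, 2261 (870 left).
−365 (one year) → Dec 17, 2260 (505 left).
−366 (one year; includes Feb 29, 2260) → Dec 17, 2259 (139 left).
−17 → Nov 30, 2259 (end of Nov, 30 days; 122 left).
−30 → Oct 31, 2259 (end of Oct, 31 days; 92 left).
−31 → Sep 30, 2259 (end of Sep, 30 days; 61 left).
−30 → Aug 31, 2259 (end of Aug, 31 days; 31 left).
−31 → Jul 31, 2259 (end of Jul, 31 days; 0 left).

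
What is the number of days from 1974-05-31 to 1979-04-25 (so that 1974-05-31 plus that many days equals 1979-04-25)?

May 31, 1974 → May 31, 1975: 365 days.
May 31, 1975 → May 31, 1976: 366 days (Feb 29, 1976 is in that span).
May 31, 1976 → May 31, 1977: 365 days.
May 31, 1977 → May 31, 1978: 365 days.
May 31, 1978 → Jun 30, 1978: 30 days (May has 31).
Jun 30, 1978 → Jul 30, 1978: 30 days (June has 30).
Jul 30, 1978 → Aug 30, 1978: 31 days (July has 31).
Aug 30, 1978 → Sep 30, 1978: 31 days (August has 31).
Sep 30, 1978 → Oct 30, 1978: 30 days (September has 30).
Oct 30, 1978 → Nov 30, 1978: 31 days (October has 31).
Nov 30, 1978 → Dec 30, 1978: 30 days (November has 30).
Dec 30, 1978 → Jan 30, 1979: 31 days (December has 31).
Jan 30, 1979 → Feb 28, 1979: 29 days (January has 31).
Feb 28, 1979 → Mar 28, 1979: 28 days (February has 28).
Mar 28, 1979 → Apr 25, 1979: 28 days.
Total: 1790 days.

1790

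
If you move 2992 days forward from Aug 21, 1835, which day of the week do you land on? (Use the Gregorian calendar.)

First find the weekday of Aug 21, 1835. Doomsday rule: the anchor day for the 1800s is Friday. For year 35: 35÷12 = 2 r 11, and 11÷4 = 2, so 2+11+2 = 15.
Friday + 15 ≡ Saturday — that's 1835's doomsday.
In August the doomsday date is Aug 8.
Aug 21 is 13 days after Aug 8; 13 mod 7 = 6, so Saturday + 6 = Friday.
2992 mod 7 = 3, so 2992 days after a Friday is Friday + 3 = Monday.

Monday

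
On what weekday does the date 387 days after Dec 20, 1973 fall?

First find the weekday of Dec 20, 1973. Doomsday rule: the anchor day for the 1900s is Wednesday. For year 73: 73÷12 = 6 r 1, and 1÷4 = 0, so 6+1+0 = 7.
Wednesday + 7 ≡ Wednesday — that's 1973's doomsday.
In December the doomsday date is Dec 12.
Dec 20 is 8 days after Dec 12; 8 mod 7 = 1, so Wednesday + 1 = Thursday.
387 mod 7 = 2, so 387 days after a Thursday is Thursday + 2 = Saturday.

Saturday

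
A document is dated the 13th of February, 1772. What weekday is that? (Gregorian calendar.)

Doomsday rule: the anchor day for the 1700s is Sunday. For year 72: 72÷12 = 6 r 0, and 0÷4 = 0, so 6+0+0 = 6.
Sunday + 6 ≡ Saturday — that's 1772's doomsday.
In February the doomsday date is Feb 29 (1772 is a leap year (divisible by 4)).
Feb 13 is 16 days before Feb 29; 16 mod 7 = 2, so Saturday − 2 = Thursday.

Thursday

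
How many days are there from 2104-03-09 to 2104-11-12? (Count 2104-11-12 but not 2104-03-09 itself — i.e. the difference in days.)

248

Mar 9, 2104 → Apr 9, 2104: 31 days (March has 31).
Apr 9, 2104 → May 9, 2104: 30 days (April has 30).
May 9, 2104 → Jun 9, 2104: 31 days (May has 31).
Jun 9, 2104 → Jul 9, 2104: 30 days (June has 30).
Jul 9, 2104 → Aug 9, 2104: 31 days (July has 31).
Aug 9, 2104 → Sep 9, 2104: 31 days (August has 31).
Sep 9, 2104 → Oct 9, 2104: 30 days (September has 30).
Oct 9, 2104 → Nov 9, 2104: 31 days (October has 31).
Nov 9, 2104 → Nov 12, 2104: 3 days.
Total: 248 days.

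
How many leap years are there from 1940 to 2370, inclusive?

Multiples of 4 in [1940,2370]: 108.
Of those, multiples of 100: 4 (not leap unless ÷400).
Multiples of 400: 1.
Leap years = 108 − 4 + 1 = 105.

105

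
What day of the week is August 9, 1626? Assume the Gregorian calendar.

Sunday

Doomsday rule: the anchor day for the 1600s is Tuesday. For year 26: 26÷12 = 2 r 2, and 2÷4 = 0, so 2+2+0 = 4.
Tuesday + 4 ≡ Saturday — that's 1626's doomsday.
In August the doomsday date is Aug 8.
Aug 9 is 1 day after Aug 8; 1 mod 7 = 1, so Saturday + 1 = Sunday.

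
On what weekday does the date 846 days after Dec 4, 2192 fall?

Monday

First find the weekday of Dec 4, 2192. Doomsday rule: the anchor day for the 2100s is Sunday. For year 92: 92÷12 = 7 r 8, and 8÷4 = 2, so 7+8+2 = 17.
Sunday + 17 ≡ Wednesday — that's 2192's doomsday.
In December the doomsday date is Dec 12.
Dec 4 is 8 days before Dec 12; 8 mod 7 = 1, so Wednesday − 1 = Tuesday.
846 mod 7 = 6, so 846 days after a Tuesday is Tuesday + 6 = Monday.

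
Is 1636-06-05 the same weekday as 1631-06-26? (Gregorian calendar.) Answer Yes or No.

From Jun 26, 1631 to Jun 5, 1636 is 1806 days.
1806 mod 7 = 0, so they are the same weekday.
(Jun 26, 1631 is a Thursday; Jun 5, 1636 is a Thursday.)

Yes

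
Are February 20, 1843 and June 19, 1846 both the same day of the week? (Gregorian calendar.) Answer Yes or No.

From Feb 20, 1843 to Jun 19, 1846 is 1215 days.
1215 mod 7 = 4, so they are different weekdays.
(Feb 20, 1843 is a Monday; Jun 19, 1846 is a Friday.)

No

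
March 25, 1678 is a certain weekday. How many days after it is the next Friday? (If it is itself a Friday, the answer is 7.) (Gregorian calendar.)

7

Mar 25, 1678 is a Friday.
From Friday to the next Friday is 7 days.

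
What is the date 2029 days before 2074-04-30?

October 9, 2068

−365 (one year) → Apr 30, 2073 (1664 left).
−365 (one year) → Apr 30, 2072 (1299 left).
−366 (one year; includes Feb 29, 2072) → Apr 30, 2071 (933 left).
−365 (one year) → Apr 30, 2070 (568 left).
−365 (one year) → Apr 30, 2069 (203 left).
−30 → Mar 31, 2069 (end of Mar, 31 days; 173 left).
−31 → Feb 28, 2069 (end of Feb, 28 days; 142 left).
−28 → Jan 31, 2069 (end of Jan, 31 days; 114 left).
−31 → Dec 31, 2068 (end of Dec, 31 days; 83 left).
−31 → Nov 30, 2068 (end of Nov, 30 days; 52 left).
−30 → Oct 31, 2068 (end of Oct, 31 days; 22 left).
−22 → Oct 9, 2068.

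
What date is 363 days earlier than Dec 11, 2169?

−11 → Nov 30, 2169 (end of Nov, 30 days; 352 left).
−30 → Oct 31, 2169 (end of Oct, 31 days; 322 left).
−31 → Sep 30, 2169 (end of Sep, 30 days; 291 left).
−30 → Aug 31, 2169 (end of Aug, 31 days; 261 left).
−31 → Jul 31, 2169 (end of Jul, 31 days; 230 left).
−31 → Jun 30, 2169 (end of Jun, 30 days; 199 left).
−30 → May 31, 2169 (end of May, 31 days; 169 left).
−31 → Apr 30, 2169 (end of Apr, 30 days; 138 left).
−30 → Mar 31, 2169 (end of Mar, 31 days; 108 left).
−31 → Feb 28, 2169 (end of Feb, 28 days; 77 left).
−28 → Jan 31, 2169 (end of Jan, 31 days; 49 left).
−31 → Dec 31, 2168 (end of Dec, 31 days; 18 left).
−18 → Dec 13, 2168.

December 13, 2168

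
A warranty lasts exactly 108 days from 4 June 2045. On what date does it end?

Jun has 30 days: +27 → Jul 1, 2045 (81 left).
Jul has 31 days: +31 → Aug 1, 2045 (50 left).
Aug has 31 days: +31 → Sep 1, 2045 (19 left).
+19 → Sep 20, 2045.

September 20, 2045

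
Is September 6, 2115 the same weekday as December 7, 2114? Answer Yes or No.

Yes

From Dec 7, 2114 to Sep 6, 2115 is 273 days.
273 mod 7 = 0, so they are the same weekday.
(Dec 7, 2114 is a Friday; Sep 6, 2115 is a Friday.)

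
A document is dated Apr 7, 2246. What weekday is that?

Tuesday

Doomsday rule: the anchor day for the 2200s is Friday. For year 46: 46÷12 = 3 r 10, and 10÷4 = 2, so 3+10+2 = 15.
Friday + 15 ≡ Saturday — that's 2246's doomsday.
In April the doomsday date is Apr 4.
Apr 7 is 3 days after Apr 4; 3 mod 7 = 3, so Saturday + 3 = Tuesday.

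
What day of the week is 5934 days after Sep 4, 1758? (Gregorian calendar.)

Saturday

First find the weekday of Sep 4, 1758. Doomsday rule: the anchor day for the 1700s is Sunday. For year 58: 58÷12 = 4 r 10, and 10÷4 = 2, so 4+10+2 = 16.
Sunday + 16 ≡ Tuesday — that's 1758's doomsday.
In September the doomsday date is Sep 5.
Sep 4 is 1 day before Sep 5; 1 mod 7 = 1, so Tuesday − 1 = Monday.
5934 mod 7 = 5, so 5934 days after a Monday is Monday + 5 = Saturday.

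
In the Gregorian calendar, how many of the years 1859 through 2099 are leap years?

Multiples of 4 in [1859,2099]: 60.
Of those, multiples of 100: 2 (not leap unless ÷400).
Multiples of 400: 1.
Leap years = 60 − 2 + 1 = 59.

59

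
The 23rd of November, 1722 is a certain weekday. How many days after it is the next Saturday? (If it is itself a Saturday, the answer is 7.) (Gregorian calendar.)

5

Nov 23, 1722 is a Monday.
From Monday to the next Saturday is 5 days.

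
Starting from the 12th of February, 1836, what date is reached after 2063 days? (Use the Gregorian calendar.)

October 6, 1841

+366 (one year; includes Feb 29, 1836) → Feb 12, 1837 (1697 left).
+365 (one year) → Feb 12, 1838 (1332 left).
+365 (one year) → Feb 12, 1839 (967 left).
+365 (one year) → Feb 12, 1840 (602 left).
+366 (one year; includes Feb 29, 1840) → Feb 12, 1841 (236 left).
Feb has 28 days: +17 → Mar 1, 1841 (219 left).
Mar has 31 days: +31 → Apr 1, 1841 (188 left).
Apr has 30 days: +30 → May 1, 1841 (158 left).
May has 31 days: +31 → Jun 1, 1841 (127 left).
Jun has 30 days: +30 → Jul 1, 1841 (97 left).
Jul has 31 days: +31 → Aug 1, 1841 (66 left).
Aug has 31 days: +31 → Sep 1, 1841 (35 left).
Sep has 30 days: +30 → Oct 1, 1841 (5 left).
+5 → Oct 6, 1841.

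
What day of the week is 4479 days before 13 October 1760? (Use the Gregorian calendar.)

Oct 13, 1760 is a Monday.
4479 mod 7 = 6, so 4479 days before a Monday is Monday − 6 = Tuesday.

Tuesday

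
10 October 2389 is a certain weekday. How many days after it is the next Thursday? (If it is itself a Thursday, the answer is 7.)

Oct 10, 2389 is a Tuesday.
From Tuesday to the next Thursday is 2 days.

2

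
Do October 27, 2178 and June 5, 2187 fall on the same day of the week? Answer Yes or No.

Yes

From Oct 27, 2178 to Jun 5, 2187 is 3143 days.
3143 mod 7 = 0, so they are the same weekday.
(Oct 27, 2178 is a Tuesday; Jun 5, 2187 is a Tuesday.)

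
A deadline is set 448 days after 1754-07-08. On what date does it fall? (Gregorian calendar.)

+365 (one year) → Jul 8, 1755 (83 left).
Jul has 31 days: +24 → Aug 1, 1755 (59 left).
Aug has 31 days: +31 → Sep 1, 1755 (28 left).
+28 → Sep 29, 1755.

September 29, 1755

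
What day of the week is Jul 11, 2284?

Doomsday rule: the anchor day for the 2200s is Friday. For year 84: 84÷12 = 7 r 0, and 0÷4 = 0, so 7+0+0 = 7.
Friday + 7 ≡ Friday — that's 2284's doomsday.
In July the doomsday date is Jul 11.
Jul 11 is the doomsday itself: Friday.

Friday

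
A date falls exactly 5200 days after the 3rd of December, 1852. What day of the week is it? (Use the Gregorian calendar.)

First find the weekday of Dec 3, 1852. Doomsday rule: the anchor day for the 1800s is Friday. For year 52: 52÷12 = 4 r 4, and 4÷4 = 1, so 4+4+1 = 9.
Friday + 9 ≡ Sunday — that's 1852's doomsday.
In December the doomsday date is Dec 12.
Dec 3 is 9 days before Dec 12; 9 mod 7 = 2, so Sunday − 2 = Friday.
5200 mod 7 = 6, so 5200 days after a Friday is Friday + 6 = Thursday.

Thursday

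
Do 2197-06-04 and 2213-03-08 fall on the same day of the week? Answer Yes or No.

No

From Jun 4, 2197 to Mar 8, 2213 is 5755 days.
5755 mod 7 = 1, so they are different weekdays.
(Jun 4, 2197 is a Sunday; Mar 8, 2213 is a Monday.)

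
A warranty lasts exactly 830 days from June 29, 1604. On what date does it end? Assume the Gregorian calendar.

October 7, 1606

+365 (one year) → Jun 29, 1605 (465 left).
+365 (one year) → Jun 29, 1606 (100 left).
Jun has 30 days: +2 → Jul 1, 1606 (98 left).
Jul has 31 days: +31 → Aug 1, 1606 (67 left).
Aug has 31 days: +31 → Sep 1, 1606 (36 left).
Sep has 30 days: +30 → Oct 1, 1606 (6 left).
+6 → Oct 7, 1606.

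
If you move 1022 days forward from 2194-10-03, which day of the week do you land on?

Oct 3, 2194 is a Friday.
1022 mod 7 = 0, so 1022 days after a Friday is Friday + 0 = Friday.

Friday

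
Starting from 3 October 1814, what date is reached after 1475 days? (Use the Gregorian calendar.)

+365 (one year) → Oct 3, 1815 (1110 left).
+366 (one year; includes Feb 29, 1816) → Oct 3, 1816 (744 left).
+365 (one year) → Oct 3, 1817 (379 left).
Oct has 31 days: +29 → Nov 1, 1817 (350 left).
Nov has 30 days: +30 → Dec 1, 1817 (320 left).
Dec has 31 days: +31 → Jan 1, 1818 (289 left).
Jan has 31 days: +31 → Feb 1, 1818 (258 left).
Feb has 28 days: +28 → Mar 1, 1818 (230 left).
Mar has 31 days: +31 → Apr 1, 1818 (199 left).
Apr has 30 days: +30 → May 1, 1818 (169 left).
May has 31 days: +31 → Jun 1, 1818 (138 left).
Jun has 30 days: +30 → Jul 1, 1818 (108 left).
Jul has 31 days: +31 → Aug 1, 1818 (77 left).
Aug has 31 days: +31 → Sep 1, 1818 (46 left).
Sep has 30 days: +30 → Oct 1, 1818 (16 left).
+16 → Oct 17, 1818.

October 17, 1818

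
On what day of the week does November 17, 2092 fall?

Doomsday rule: the anchor day for the 2000s is Tuesday. For year 92: 92÷12 = 7 r 8, and 8÷4 = 2, so 7+8+2 = 17.
Tuesday + 17 ≡ Friday — that's 2092's doomsday.
In November the doomsday date is Nov 7.
Nov 17 is 10 days after Nov 7; 10 mod 7 = 3, so Friday + 3 = Monday.

Monday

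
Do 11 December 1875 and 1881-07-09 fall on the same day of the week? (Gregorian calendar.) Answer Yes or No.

Yes

From Dec 11, 1875 to Jul 9, 1881 is 2037 days.
2037 mod 7 = 0, so they are the same weekday.
(Dec 11, 1875 is a Saturday; Jul 9, 1881 is a Saturday.)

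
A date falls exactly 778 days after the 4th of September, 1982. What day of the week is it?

Sunday

Sep 4, 1982 is a Saturday.
778 mod 7 = 1, so 778 days after a Saturday is Saturday + 1 = Sunday.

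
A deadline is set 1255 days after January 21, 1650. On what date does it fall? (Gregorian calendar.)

June 29, 1653

+365 (one year) → Jan 21, 1651 (890 left).
+365 (one year) → Jan 21, 1652 (525 left).
+366 (one year; includes Feb 29, 1652) → Jan 21, 1653 (159 left).
Jan has 31 days: +11 → Feb 1, 1653 (148 left).
Feb has 28 days: +28 → Mar 1, 1653 (120 left).
Mar has 31 days: +31 → Apr 1, 1653 (89 left).
Apr has 30 days: +30 → May 1, 1653 (59 left).
May has 31 days: +31 → Jun 1, 1653 (28 left).
+28 → Jun 29, 1653.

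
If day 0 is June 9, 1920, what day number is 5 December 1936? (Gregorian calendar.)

Jun 9, 1920 → Jun 9, 1921: 365 days.
Jun 9, 1921 → Jun 9, 1922: 365 days.
Jun 9, 1922 → Jun 9, 1923: 365 days.
Jun 9, 1923 → Jun 9, 1924: 366 days (Feb 29, 1924 is in that span).
Jun 9, 1924 → Jun 9, 1925: 365 days.
Jun 9, 1925 → Jun 9, 1926: 365 days.
Jun 9, 1926 → Jun 9, 1927: 365 days.
Jun 9, 1927 → Jun 9, 1928: 366 days (Feb 29, 1928 is in that span).
Jun 9, 1928 → Jun 9, 1929: 365 days.
Jun 9, 1929 → Jun 9, 1930: 365 days.
Jun 9, 1930 → Jun 9, 1931: 365 days.
Jun 9, 1931 → Jun 9, 1932: 366 days (Feb 29, 1932 is in that span).
Jun 9, 1932 → Jun 9, 1933: 365 days.
Jun 9, 1933 → Jun 9, 1934: 365 days.
Jun 9, 1934 → Jun 9, 1935: 365 days.
Jun 9, 1935 → Jun 9, 1936: 366 days (Feb 29, 1936 is in that span).
Jun 9, 1936 → Jul 9, 1936: 30 days (June has 30).
Jul 9, 1936 → Aug 9, 1936: 31 days (July has 31).
Aug 9, 1936 → Sep 9, 1936: 31 days (August has 31).
Sep 9, 1936 → Oct 9, 1936: 30 days (September has 30).
Oct 9, 1936 → Nov 9, 1936: 31 days (October has 31).
Nov 9, 1936 → Dec 5, 1936: 26 days.
Total: 6023 days.

6023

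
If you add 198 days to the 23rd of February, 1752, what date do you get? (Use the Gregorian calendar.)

September 8, 1752

Feb has 29 days: +7 → Mar 1, 1752 (191 left).
Mar has 31 days: +31 → Apr 1, 1752 (160 left).
Apr has 30 days: +30 → May 1, 1752 (130 left).
May has 31 days: +31 → Jun 1, 1752 (99 left).
Jun has 30 days: +30 → Jul 1, 1752 (69 left).
Jul has 31 days: +31 → Aug 1, 1752 (38 left).
Aug has 31 days: +31 → Sep 1, 1752 (7 left).
+7 → Sep 8, 1752.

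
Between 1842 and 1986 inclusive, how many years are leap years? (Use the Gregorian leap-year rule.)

Multiples of 4 in [1842,1986]: 36.
Of those, multiples of 100: 1 (not leap unless ÷400).
Multiples of 400: 0.
Leap years = 36 − 1 + 0 = 35.

35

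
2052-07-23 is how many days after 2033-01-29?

7115

Jan 29, 2033 → Jan 29, 2034: 365 days.
Jan 29, 2034 → Jan 29, 2035: 365 days.
Jan 29, 2035 → Jan 29, 2036: 365 days.
Jan 29, 2036 → Jan 29, 2037: 366 days (Feb 29, 2036 is in that span).
Jan 29, 2037 → Jan 29, 2038: 365 days.
Jan 29, 2038 → Jan 29, 2039: 365 days.
Jan 29, 2039 → Jan 29, 2040: 365 days.
Jan 29, 2040 → Jan 29, 2041: 366 days (Feb 29, 2040 is in that span).
Jan 29, 2041 → Jan 29, 2042: 365 days.
Jan 29, 2042 → Jan 29, 2043: 365 days.
Jan 29, 2043 → Jan 29, 2044: 365 days.
Jan 29, 2044 → Jan 29, 2045: 366 days (Feb 29, 2044 is in that span).
Jan 29, 2045 → Jan 29, 2046: 365 days.
Jan 29, 2046 → Jan 29, 2047: 365 days.
Jan 29, 2047 → Jan 29, 2048: 365 days.
Jan 29, 2048 → Jan 29, 2049: 366 days (Feb 29, 2048 is in that span).
Jan 29, 2049 → Jan 29, 2050: 365 days.
Jan 29, 2050 → Jan 29, 2051: 365 days.
Jan 29, 2051 → Jan 29, 2052: 365 days.
Jan 29, 2052 → Feb 29, 2052: 31 days (January has 31).
Feb 29, 2052 → Mar 29, 2052: 29 days (February has 29).
Mar 29, 2052 → Apr 29, 2052: 31 days (March has 31).
Apr 29, 2052 → May 29, 2052: 30 days (April has 30).
May 29, 2052 → Jun 29, 2052: 31 days (May has 31).
Jun 29, 2052 → Jul 23, 2052: 24 days.
Total: 7115 days.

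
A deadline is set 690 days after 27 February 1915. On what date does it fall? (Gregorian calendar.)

January 17, 1917

+365 (one year) → Feb 27, 1916 (325 left).
Feb has 29 days: +3 → Mar 1, 1916 (322 left).
Mar has 31 days: +31 → Apr 1, 1916 (291 left).
Apr has 30 days: +30 → May 1, 1916 (261 left).
May has 31 days: +31 → Jun 1, 1916 (230 left).
Jun has 30 days: +30 → Jul 1, 1916 (200 left).
Jul has 31 days: +31 → Aug 1, 1916 (169 left).
Aug has 31 days: +31 → Sep 1, 1916 (138 left).
Sep has 30 days: +30 → Oct 1, 1916 (108 left).
Oct has 31 days: +31 → Nov 1, 1916 (77 left).
Nov has 30 days: +30 → Dec 1, 1916 (47 left).
Dec has 31 days: +31 → Jan 1, 1917 (16 left).
+16 → Jan 17, 1917.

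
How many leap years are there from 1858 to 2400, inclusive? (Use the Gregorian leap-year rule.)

132

Multiples of 4 in [1858,2400]: 136.
Of those, multiples of 100: 6 (not leap unless ÷400).
Multiples of 400: 2.
Leap years = 136 − 6 + 2 = 132.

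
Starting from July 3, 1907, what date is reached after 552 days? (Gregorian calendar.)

January 5, 1909

+366 (one year; includes Feb 29, 1908) → Jul 3, 1908 (186 left).
Jul has 31 days: +29 → Aug 1, 1908 (157 left).
Aug has 31 days: +31 → Sep 1, 1908 (126 left).
Sep has 30 days: +30 → Oct 1, 1908 (96 left).
Oct has 31 days: +31 → Nov 1, 1908 (65 left).
Nov has 30 days: +30 → Dec 1, 1908 (35 left).
Dec has 31 days: +31 → Jan 1, 1909 (4 left).
+4 → Jan 5, 1909.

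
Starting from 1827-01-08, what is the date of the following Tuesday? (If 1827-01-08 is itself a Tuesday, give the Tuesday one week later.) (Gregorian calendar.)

January 9, 1827

Jan 8, 1827 is a Monday.
From Monday to the next Tuesday is 1 day.
Jan 8, 1827 + 1 = Jan 9, 1827.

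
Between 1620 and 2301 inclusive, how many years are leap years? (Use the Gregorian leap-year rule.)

165

Multiples of 4 in [1620,2301]: 171.
Of those, multiples of 100: 7 (not leap unless ÷400).
Multiples of 400: 1.
Leap years = 171 − 7 + 1 = 165.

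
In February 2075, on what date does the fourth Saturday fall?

February 23, 2075

February 1, 2075 is a Friday.
The first Saturday is therefore February 2 (1 days later).
The fourth Saturday is 2 + 3×7 = February 23.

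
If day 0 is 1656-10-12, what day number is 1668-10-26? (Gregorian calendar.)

Oct 12, 1656 → Oct 12, 1657: 365 days.
Oct 12, 1657 → Oct 12, 1658: 365 days.
Oct 12, 1658 → Oct 12, 1659: 365 days.
Oct 12, 1659 → Oct 12, 1660: 366 days (Feb 29, 1660 is in that span).
Oct 12, 1660 → Oct 12, 1661: 365 days.
Oct 12, 1661 → Oct 12, 1662: 365 days.
Oct 12, 1662 → Oct 12, 1663: 365 days.
Oct 12, 1663 → Oct 12, 1664: 366 days (Feb 29, 1664 is in that span).
Oct 12, 1664 → Oct 12, 1665: 365 days.
Oct 12, 1665 → Oct 12, 1666: 365 days.
Oct 12, 1666 → Oct 12, 1667: 365 days.
Oct 12, 1667 → Nov 12, 1667: 31 days (October has 31).
Nov 12, 1667 → Dec 12, 1667: 30 days (November has 30).
Dec 12, 1667 → Jan 12, 1668: 31 days (December has 31).
Jan 12, 1668 → Feb 12, 1668: 31 days (January has 31).
Feb 12, 1668 → Mar 12, 1668: 29 days (February has 29).
Mar 12, 1668 → Apr 12, 1668: 31 days (March has 31).
Apr 12, 1668 → May 12, 1668: 30 days (April has 30).
May 12, 1668 → Jun 12, 1668: 31 days (May has 31).
Jun 12, 1668 → Jul 12, 1668: 30 days (June has 30).
Jul 12, 1668 → Aug 12, 1668: 31 days (July has 31).
Aug 12, 1668 → Sep 12, 1668: 31 days (August has 31).
Sep 12, 1668 → Oct 12, 1668: 30 days (September has 30).
Oct 12, 1668 → Oct 26, 1668: 14 days.
Total: 4397 days.

4397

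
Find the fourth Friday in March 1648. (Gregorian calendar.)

March 27, 1648

March 1, 1648 is a Sunday.
The first Friday is therefore March 6 (5 days later).
The fourth Friday is 6 + 3×7 = March 27.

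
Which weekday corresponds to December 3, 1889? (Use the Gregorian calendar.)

Doomsday rule: the anchor day for the 1800s is Friday. For year 89: 89÷12 = 7 r 5, and 5÷4 = 1, so 7+5+1 = 13.
Friday + 13 ≡ Thursday — that's 1889's doomsday.
In December the doomsday date is Dec 12.
Dec 3 is 9 days before Dec 12; 9 mod 7 = 2, so Thursday − 2 = Tuesday.

Tuesday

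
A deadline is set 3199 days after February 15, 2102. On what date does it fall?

November 19, 2110

+365 (one year) → Feb 15, 2103 (2834 left).
+365 (one year) → Feb 15, 2104 (2469 left).
+366 (one year; includes Feb 29, 2104) → Feb 15, 2105 (2103 left).
+365 (one year) → Feb 15, 2106 (1738 left).
+365 (one year) → Feb 15, 2107 (1373 left).
+365 (one year) → Feb 15, 2108 (1008 left).
+366 (one year; includes Feb 29, 2108) → Feb 15, 2109 (642 left).
+365 (one year) → Feb 15, 2110 (277 left).
Feb has 28 days: +14 → Mar 1, 2110 (263 left).
Mar has 31 days: +31 → Apr 1, 2110 (232 left).
Apr has 30 days: +30 → May 1, 2110 (202 left).
May has 31 days: +31 → Jun 1, 2110 (171 left).
Jun has 30 days: +30 → Jul 1, 2110 (141 left).
Jul has 31 days: +31 → Aug 1, 2110 (110 left).
Aug has 31 days: +31 → Sep 1, 2110 (79 left).
Sep has 30 days: +30 → Oct 1, 2110 (49 left).
Oct has 31 days: +31 → Nov 1, 2110 (18 left).
+18 → Nov 19, 2110.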